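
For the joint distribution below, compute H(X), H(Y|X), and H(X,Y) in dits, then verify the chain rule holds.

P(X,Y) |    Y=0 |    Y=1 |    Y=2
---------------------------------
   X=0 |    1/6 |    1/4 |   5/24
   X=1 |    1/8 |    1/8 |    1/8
H(X,Y) = 0.7608, H(X) = 0.2873, H(Y|X) = 0.4735 (all in dits)

Chain rule: H(X,Y) = H(X) + H(Y|X)

Left side — joint entropy directly:
H(X,Y) = -Σ p(x,y) log p(x,y) = 0.7608 dits

Right side — compute H(Y|X) from the conditional distributions:
P(X) = (5/8, 3/8), so H(X) = 0.2873 dits
H(Y|X) = Σ_x P(X=x) · H(Y|X=x):
  P(Y|X=0) = (4/15, 2/5, 1/3), H(Y|X=0) = 0.4713, weight P(X=0) = 5/8
  P(Y|X=1) = (1/3, 1/3, 1/3), H(Y|X=1) = 0.4771, weight P(X=1) = 3/8
H(Y|X) = 0.4735 dits

H(X) + H(Y|X) = 0.2873 + 0.4735 = 0.7608 dits

Both sides equal 0.7608 dits. ✓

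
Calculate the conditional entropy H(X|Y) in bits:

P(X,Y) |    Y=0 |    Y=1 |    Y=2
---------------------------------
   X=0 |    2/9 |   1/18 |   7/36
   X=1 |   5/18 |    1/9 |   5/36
0.9752 bits

Using the chain rule: H(X|Y) = H(X,Y) - H(Y)

First, compute H(X,Y) = 2.4344 bits

Marginal P(Y) = (1/2, 1/6, 1/3)
H(Y) = 1.4591 bits

H(X|Y) = H(X,Y) - H(Y) = 2.4344 - 1.4591 = 0.9752 bits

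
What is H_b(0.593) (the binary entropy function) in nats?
0.6757 nats

The binary entropy function is:
H(p) = -p log(p) - (1-p) log(1-p)

H(0.593) = -0.593 × log_e(0.593) - 0.407 × log_e(0.407)
H(0.593) = 0.6757 nats

Note: Binary entropy is maximized at p=0.5 (H=1 bit) and minimized at p=0 or p=1 (H=0).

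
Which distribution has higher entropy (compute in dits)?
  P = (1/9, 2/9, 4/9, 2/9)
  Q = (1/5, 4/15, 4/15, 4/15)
Q

Computing entropies in dits:
H(P) = 0.5529
H(Q) = 0.5990

Distribution Q has higher entropy.

Intuition: The distribution closer to uniform (more spread out) has higher entropy.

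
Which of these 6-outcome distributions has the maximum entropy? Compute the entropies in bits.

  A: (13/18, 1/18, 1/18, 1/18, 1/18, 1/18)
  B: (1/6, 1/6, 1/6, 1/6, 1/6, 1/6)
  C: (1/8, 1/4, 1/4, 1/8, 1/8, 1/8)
B

For a discrete distribution over n outcomes, entropy is maximized by the uniform distribution.

Computing entropies:
H(A) = 1.4974 bits
H(B) = 2.5850 bits
H(C) = 2.5000 bits

The uniform distribution (where all probabilities equal 1/6) achieves the maximum entropy of log_2(6) = 2.5850 bits.

Distribution B has the highest entropy.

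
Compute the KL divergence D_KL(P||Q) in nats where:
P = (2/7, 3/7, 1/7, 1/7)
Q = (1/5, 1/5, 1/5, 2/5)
0.2334 nats

KL divergence: D_KL(P||Q) = Σ p(x) log(p(x)/q(x))

Computing term by term:
  x=0: 2/7 × log_e[(2/7)/(1/5)] = 2/7 × 0.3567 = 0.1019
  x=1: 3/7 × log_e[(3/7)/(1/5)] = 3/7 × 0.7621 = 0.3266
  x=2: 1/7 × log_e[(1/7)/(1/5)] = 1/7 × -0.3365 = -0.0481
  x=3: 1/7 × log_e[(1/7)/(2/5)] = 1/7 × -1.0296 = -0.1471

D_KL(P||Q) = 0.2334 nats

Note: KL divergence is always non-negative and equals 0 iff P = Q.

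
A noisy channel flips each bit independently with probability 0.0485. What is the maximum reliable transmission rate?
0.7200 bits

For a binary symmetric channel (BSC) with error probability p:
Capacity C = 1 - H(p) bits per symbol

where H(p) = -p log₂(p) - (1-p) log₂(1-p) is the binary entropy function.

H(0.0485) = 0.2800 bits
C = 1 - 0.2800 = 0.7200 bits per symbol

This means we can reliably transmit up to 0.7200 bits of information per channel use.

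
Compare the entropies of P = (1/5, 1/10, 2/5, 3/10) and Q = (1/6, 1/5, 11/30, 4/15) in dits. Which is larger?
Q

Computing entropies in dits:
H(P) = 0.5558
H(Q) = 0.5823

Distribution Q has higher entropy.

Intuition: The distribution closer to uniform (more spread out) has higher entropy.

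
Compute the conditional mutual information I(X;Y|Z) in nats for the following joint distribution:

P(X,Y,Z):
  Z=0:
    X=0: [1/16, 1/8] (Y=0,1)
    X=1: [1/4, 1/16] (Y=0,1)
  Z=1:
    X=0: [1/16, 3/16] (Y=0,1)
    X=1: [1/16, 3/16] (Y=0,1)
0.0551 nats

Conditional mutual information: I(X;Y|Z) = H(X|Z) + H(Y|Z) - H(X,Y|Z)

H(Z) = 0.6931
H(X,Z) = 1.3705 → H(X|Z) = 0.6774
H(Y,Z) = 1.3051 → H(Y|Z) = 0.6119
H(X,Y,Z) = 1.9274 → H(X,Y|Z) = 1.2342

I(X;Y|Z) = 0.6774 + 0.6119 - 1.2342 = 0.0551 nats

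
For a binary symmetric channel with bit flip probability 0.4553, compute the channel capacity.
0.0058 bits

For a binary symmetric channel (BSC) with error probability p:
Capacity C = 1 - H(p) bits per symbol

where H(p) = -p log₂(p) - (1-p) log₂(1-p) is the binary entropy function.

H(0.4553) = 0.9942 bits
C = 1 - 0.9942 = 0.0058 bits per symbol

This means we can reliably transmit up to 0.0058 bits of information per channel use.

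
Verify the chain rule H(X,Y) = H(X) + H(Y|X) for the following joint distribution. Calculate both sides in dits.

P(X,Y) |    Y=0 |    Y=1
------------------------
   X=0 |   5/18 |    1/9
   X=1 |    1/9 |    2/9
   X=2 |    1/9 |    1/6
H(X,Y) = 0.7475, H(X) = 0.4731, H(Y|X) = 0.2744 (all in dits)

Chain rule: H(X,Y) = H(X) + H(Y|X)

Left side — joint entropy directly:
H(X,Y) = -Σ p(x,y) log p(x,y) = 0.7475 dits

Right side — compute H(Y|X) from the conditional distributions:
P(X) = (7/18, 1/3, 5/18), so H(X) = 0.4731 dits
H(Y|X) = Σ_x P(X=x) · H(Y|X=x):
  P(Y|X=0) = (5/7, 2/7), H(Y|X=0) = 0.2598, weight P(X=0) = 7/18
  P(Y|X=1) = (1/3, 2/3), H(Y|X=1) = 0.2764, weight P(X=1) = 1/3
  P(Y|X=2) = (2/5, 3/5), H(Y|X=2) = 0.2923, weight P(X=2) = 5/18
H(Y|X) = 0.2744 dits

H(X) + H(Y|X) = 0.4731 + 0.2744 = 0.7475 dits

Both sides equal 0.7475 dits. ✓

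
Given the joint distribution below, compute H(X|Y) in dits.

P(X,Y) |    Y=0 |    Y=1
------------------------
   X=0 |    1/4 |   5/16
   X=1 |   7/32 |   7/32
0.2970 dits

Using the chain rule: H(X|Y) = H(X,Y) - H(Y)

First, compute H(X,Y) = 0.5971 dits

Marginal P(Y) = (15/32, 17/32)
H(Y) = 0.3002 dits

H(X|Y) = H(X,Y) - H(Y) = 0.5971 - 0.3002 = 0.2970 dits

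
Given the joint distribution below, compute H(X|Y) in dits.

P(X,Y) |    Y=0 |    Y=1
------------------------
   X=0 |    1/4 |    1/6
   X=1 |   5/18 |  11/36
0.2917 dits

Using the chain rule: H(X|Y) = H(X,Y) - H(Y)

First, compute H(X,Y) = 0.5921 dits

Marginal P(Y) = (19/36, 17/36)
H(Y) = 0.3004 dits

H(X|Y) = H(X,Y) - H(Y) = 0.5921 - 0.3004 = 0.2917 dits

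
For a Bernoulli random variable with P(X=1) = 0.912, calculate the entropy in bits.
0.4298 bits

The binary entropy function is:
H(p) = -p log(p) - (1-p) log(1-p)

H(0.912) = -0.912 × log_2(0.912) - 0.088 × log_2(0.088)
H(0.912) = 0.4298 bits

Note: Binary entropy is maximized at p=0.5 (H=1 bit) and minimized at p=0 or p=1 (H=0).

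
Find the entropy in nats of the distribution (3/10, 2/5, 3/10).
1.0889 nats

Shannon entropy is H(X) = -Σ p(x) log p(x).

For P = (3/10, 2/5, 3/10):
H = -3/10 × log_e(3/10) -2/5 × log_e(2/5) -3/10 × log_e(3/10)
H = 1.0889 nats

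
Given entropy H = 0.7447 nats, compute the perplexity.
2.1058

Perplexity is e^H (or exp(H) for natural log).

H = 0.7447 nats
Perplexity = e^0.7447 = 2.1058

Interpretation: The model's uncertainty is equivalent to choosing uniformly among 2.1 options.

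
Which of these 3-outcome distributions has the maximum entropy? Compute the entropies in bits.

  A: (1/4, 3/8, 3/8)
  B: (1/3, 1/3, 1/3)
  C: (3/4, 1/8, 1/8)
B

For a discrete distribution over n outcomes, entropy is maximized by the uniform distribution.

Computing entropies:
H(A) = 1.5613 bits
H(B) = 1.5850 bits
H(C) = 1.0613 bits

The uniform distribution (where all probabilities equal 1/3) achieves the maximum entropy of log_2(3) = 1.5850 bits.

Distribution B has the highest entropy.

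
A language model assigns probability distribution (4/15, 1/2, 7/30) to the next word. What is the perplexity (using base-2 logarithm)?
2.8253

Perplexity is 2^H (or exp(H) for natural log).

First, H = -Σ p log p = 1.4984 bits
Perplexity = 2^1.4984 = 2.8253

Interpretation: The model's uncertainty is equivalent to choosing uniformly among 2.8 options.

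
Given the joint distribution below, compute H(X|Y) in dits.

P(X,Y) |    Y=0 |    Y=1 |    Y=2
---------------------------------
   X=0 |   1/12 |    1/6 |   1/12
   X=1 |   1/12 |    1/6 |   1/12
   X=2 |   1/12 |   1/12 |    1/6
0.4607 dits

Using the chain rule: H(X|Y) = H(X,Y) - H(Y)

First, compute H(X,Y) = 0.9287 dits

Marginal P(Y) = (1/4, 5/12, 1/3)
H(Y) = 0.4680 dits

H(X|Y) = H(X,Y) - H(Y) = 0.9287 - 0.4680 = 0.4607 dits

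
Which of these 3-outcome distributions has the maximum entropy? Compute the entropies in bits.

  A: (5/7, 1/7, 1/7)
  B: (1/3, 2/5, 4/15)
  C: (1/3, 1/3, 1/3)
C

For a discrete distribution over n outcomes, entropy is maximized by the uniform distribution.

Computing entropies:
H(A) = 1.1488 bits
H(B) = 1.5656 bits
H(C) = 1.5850 bits

The uniform distribution (where all probabilities equal 1/3) achieves the maximum entropy of log_2(3) = 1.5850 bits.

Distribution C has the highest entropy.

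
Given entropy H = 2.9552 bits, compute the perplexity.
7.7554

Perplexity is 2^H (or exp(H) for natural log).

H = 2.9552 bits
Perplexity = 2^2.9552 = 7.7554

Interpretation: The model's uncertainty is equivalent to choosing uniformly among 7.8 options.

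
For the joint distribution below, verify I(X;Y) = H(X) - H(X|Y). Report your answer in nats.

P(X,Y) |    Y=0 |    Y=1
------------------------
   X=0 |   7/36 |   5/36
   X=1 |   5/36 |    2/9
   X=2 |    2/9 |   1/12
I(X;Y) = 0.0409 nats

Mutual information has multiple equivalent forms:
- I(X;Y) = H(X) - H(X|Y)
- I(X;Y) = H(Y) - H(Y|X)
- I(X;Y) = H(X) + H(Y) - H(X,Y)

Computing all quantities:
H(X) = 1.0963, H(Y) = 0.6870, H(X,Y) = 1.7423
H(X|Y) = 1.0554, H(Y|X) = 0.6460

Verification:
H(X) - H(X|Y) = 1.0963 - 1.0554 = 0.0409
H(Y) - H(Y|X) = 0.6870 - 0.6460 = 0.0409
H(X) + H(Y) - H(X,Y) = 1.0963 + 0.6870 - 1.7423 = 0.0409

All forms give I(X;Y) = 0.0409 nats. ✓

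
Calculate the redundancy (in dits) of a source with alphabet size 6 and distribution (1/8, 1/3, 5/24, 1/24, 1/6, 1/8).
0.0642 dits

Redundancy measures how far a source is from maximum entropy:
R = H_max - H(X)

Maximum entropy for 6 symbols: H_max = log_10(6) = 0.7782 dits
Actual entropy: H(X) = 0.7139 dits
Redundancy: R = 0.7782 - 0.7139 = 0.0642 dits

This redundancy represents potential for compression: the source could be compressed by 0.0642 dits per symbol.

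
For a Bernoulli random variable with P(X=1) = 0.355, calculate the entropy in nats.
0.6505 nats

The binary entropy function is:
H(p) = -p log(p) - (1-p) log(1-p)

H(0.355) = -0.355 × log_e(0.355) - 0.645 × log_e(0.645)
H(0.355) = 0.6505 nats

Note: Binary entropy is maximized at p=0.5 (H=1 bit) and minimized at p=0 or p=1 (H=0).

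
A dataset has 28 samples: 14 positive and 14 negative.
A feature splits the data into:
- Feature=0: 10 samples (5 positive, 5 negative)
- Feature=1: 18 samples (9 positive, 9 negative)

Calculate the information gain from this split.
0.0000 bits

Information Gain = H(Y) - H(Y|Feature)

Before split:
P(positive) = 14/28 = 0.5000
H(Y) = 1.0000 bits

After split:
Feature=0: H = 1.0000 bits (weight = 10/28)
Feature=1: H = 1.0000 bits (weight = 18/28)
H(Y|Feature) = (10/28)×1.0000 + (18/28)×1.0000 = 1.0000 bits

Information Gain = 1.0000 - 1.0000 = 0.0000 bits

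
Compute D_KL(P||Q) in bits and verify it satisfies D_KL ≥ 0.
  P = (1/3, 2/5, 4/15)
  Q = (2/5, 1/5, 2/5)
0.1563 bits

KL divergence satisfies the Gibbs inequality: D_KL(P||Q) ≥ 0 for all distributions P, Q.

D_KL(P||Q) = Σ p(x) log(p(x)/q(x))
Term by term:
  x=0: 1/3 × log_2[(1/3)/(2/5)] = -0.0877
  x=1: 2/5 × log_2[(2/5)/(1/5)] = 0.4000
  x=2: 4/15 × log_2[(4/15)/(2/5)] = -0.1560
D_KL(P||Q) = 0.1563 bits

D_KL(P||Q) = 0.1563 ≥ 0 ✓

This non-negativity is a fundamental property: relative entropy cannot be negative because it measures how different Q is from P.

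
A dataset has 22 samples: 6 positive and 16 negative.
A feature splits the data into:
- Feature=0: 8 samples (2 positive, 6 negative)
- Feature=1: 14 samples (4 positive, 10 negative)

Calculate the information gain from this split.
0.0011 bits

Information Gain = H(Y) - H(Y|Feature)

Before split:
P(positive) = 6/22 = 0.2727
H(Y) = 0.8454 bits

After split:
Feature=0: H = 0.8113 bits (weight = 8/22)
Feature=1: H = 0.8631 bits (weight = 14/22)
H(Y|Feature) = (8/22)×0.8113 + (14/22)×0.8631 = 0.8443 bits

Information Gain = 0.8454 - 0.8443 = 0.0011 bits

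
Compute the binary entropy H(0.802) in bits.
0.7179 bits

The binary entropy function is:
H(p) = -p log(p) - (1-p) log(1-p)

H(0.802) = -0.802 × log_2(0.802) - 0.198 × log_2(0.198)
H(0.802) = 0.7179 bits

Note: Binary entropy is maximized at p=0.5 (H=1 bit) and minimized at p=0 or p=1 (H=0).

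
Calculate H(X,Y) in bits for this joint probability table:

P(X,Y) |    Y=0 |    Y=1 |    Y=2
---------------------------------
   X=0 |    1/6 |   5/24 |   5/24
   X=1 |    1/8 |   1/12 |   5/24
2.5190 bits

Joint entropy is H(X,Y) = -Σ_{x,y} p(x,y) log p(x,y).

Summing over all non-zero entries:
H(X,Y) = -[1/6·log_2(1/6) + 5/24·log_2(5/24) + 5/24·log_2(5/24) + 1/8·log_2(1/8) + 1/12·log_2(1/12) + 5/24·log_2(5/24)]
H(X,Y) = 2.5190 bits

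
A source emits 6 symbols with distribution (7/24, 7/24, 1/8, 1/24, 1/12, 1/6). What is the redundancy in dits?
0.0760 dits

Redundancy measures how far a source is from maximum entropy:
R = H_max - H(X)

Maximum entropy for 6 symbols: H_max = log_10(6) = 0.7782 dits
Actual entropy: H(X) = 0.7022 dits
Redundancy: R = 0.7782 - 0.7022 = 0.0760 dits

This redundancy represents potential for compression: the source could be compressed by 0.0760 dits per symbol.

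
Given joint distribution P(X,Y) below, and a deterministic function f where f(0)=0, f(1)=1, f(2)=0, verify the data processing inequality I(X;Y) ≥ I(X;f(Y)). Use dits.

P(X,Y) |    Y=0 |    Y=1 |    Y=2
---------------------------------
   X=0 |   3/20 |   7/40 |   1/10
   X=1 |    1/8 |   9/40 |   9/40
I(X;Y) = 0.0077, I(X;f(Y)) = 0.0001, inequality holds: 0.0077 ≥ 0.0001

Data Processing Inequality: For any Markov chain X → Y → Z, we have I(X;Y) ≥ I(X;Z).

Here Z = f(Y) is a deterministic function of Y, forming X → Y → Z.

Original I(X;Y) = 0.0077 dits

After applying f:
P(X,Z) where Z=f(Y):
- P(X,Z=0) = P(X,Y=0) + P(X,Y=2)
- P(X,Z=1) = P(X,Y=1)

I(X;Z) = I(X;f(Y)) = 0.0001 dits

Verification: 0.0077 ≥ 0.0001 ✓

Information cannot be created by processing; the function f can only lose information about X.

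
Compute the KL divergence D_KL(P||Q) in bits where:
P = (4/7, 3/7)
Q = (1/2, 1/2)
0.0148 bits

KL divergence: D_KL(P||Q) = Σ p(x) log(p(x)/q(x))

Computing term by term:
  x=0: 4/7 × log_2[(4/7)/(1/2)] = 4/7 × 0.1926 = 0.1101
  x=1: 3/7 × log_2[(3/7)/(1/2)] = 3/7 × -0.2224 = -0.0953

D_KL(P||Q) = 0.0148 bits

Note: KL divergence is always non-negative and equals 0 iff P = Q.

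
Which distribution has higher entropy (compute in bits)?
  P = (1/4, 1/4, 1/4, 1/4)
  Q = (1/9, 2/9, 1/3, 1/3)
P

Computing entropies in bits:
H(P) = 2.0000
H(Q) = 1.8911

Distribution P has higher entropy.

Intuition: The distribution closer to uniform (more spread out) has higher entropy.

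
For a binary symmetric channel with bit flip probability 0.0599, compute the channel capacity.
0.6730 bits

For a binary symmetric channel (BSC) with error probability p:
Capacity C = 1 - H(p) bits per symbol

where H(p) = -p log₂(p) - (1-p) log₂(1-p) is the binary entropy function.

H(0.0599) = 0.3270 bits
C = 1 - 0.3270 = 0.6730 bits per symbol

This means we can reliably transmit up to 0.6730 bits of information per channel use.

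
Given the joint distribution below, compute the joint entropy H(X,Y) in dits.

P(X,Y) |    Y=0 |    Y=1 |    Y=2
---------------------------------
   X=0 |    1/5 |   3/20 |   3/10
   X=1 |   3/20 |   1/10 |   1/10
0.7438 dits

Joint entropy is H(X,Y) = -Σ_{x,y} p(x,y) log p(x,y).

Summing over all non-zero entries:
H(X,Y) = -[1/5·log_10(1/5) + 3/20·log_10(3/20) + 3/10·log_10(3/10) + 3/20·log_10(3/20) + 1/10·log_10(1/10) + 1/10·log_10(1/10)]
H(X,Y) = 0.7438 dits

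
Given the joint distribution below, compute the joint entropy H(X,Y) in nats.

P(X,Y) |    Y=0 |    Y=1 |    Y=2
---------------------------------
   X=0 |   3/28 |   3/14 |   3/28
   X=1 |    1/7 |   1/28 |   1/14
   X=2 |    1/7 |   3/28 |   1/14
2.1000 nats

Joint entropy is H(X,Y) = -Σ_{x,y} p(x,y) log p(x,y).

Summing over all non-zero entries:
H(X,Y) = -[3/28·log_e(3/28) + 3/14·log_e(3/14) + 3/28·log_e(3/28) + 1/7·log_e(1/7) + 1/28·log_e(1/28) + 1/14·log_e(1/14) + 1/7·log_e(1/7) + 3/28·log_e(3/28) + 1/14·log_e(1/14)]
H(X,Y) = 2.1000 nats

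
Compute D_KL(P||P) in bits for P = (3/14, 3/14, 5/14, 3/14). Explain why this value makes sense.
0.0000 bits

KL divergence satisfies the Gibbs inequality: D_KL(P||Q) ≥ 0 for all distributions P, Q.

D_KL(P||Q) = Σ p(x) log(p(x)/q(x))
Each term is p(x) × log_2(p(x)/p(x)) = p(x) × log_2(1) = 0, so the sum is 0.
D_KL(P||Q) = 0.0000 bits

When P = Q, the KL divergence is exactly 0, as there is no 'divergence' between identical distributions.

This non-negativity is a fundamental property: relative entropy cannot be negative because it measures how different Q is from P.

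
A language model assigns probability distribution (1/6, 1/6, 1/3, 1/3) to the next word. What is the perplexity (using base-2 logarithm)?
3.7798

Perplexity is 2^H (or exp(H) for natural log).

First, H = -Σ p log p = 1.9183 bits
Perplexity = 2^1.9183 = 3.7798

Interpretation: The model's uncertainty is equivalent to choosing uniformly among 3.8 options.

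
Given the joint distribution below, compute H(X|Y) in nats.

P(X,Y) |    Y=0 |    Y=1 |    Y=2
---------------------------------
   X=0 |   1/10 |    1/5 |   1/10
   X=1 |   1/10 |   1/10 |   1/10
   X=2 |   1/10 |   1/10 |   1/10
1.0751 nats

Using the chain rule: H(X|Y) = H(X,Y) - H(Y)

First, compute H(X,Y) = 2.1640 nats

Marginal P(Y) = (3/10, 2/5, 3/10)
H(Y) = 1.0889 nats

H(X|Y) = H(X,Y) - H(Y) = 2.1640 - 1.0889 = 1.0751 nats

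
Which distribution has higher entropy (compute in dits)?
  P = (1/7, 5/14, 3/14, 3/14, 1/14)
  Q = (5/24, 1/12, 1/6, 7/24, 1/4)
Q

Computing entropies in dits:
H(P) = 0.6490
H(Q) = 0.6681

Distribution Q has higher entropy.

Intuition: The distribution closer to uniform (more spread out) has higher entropy.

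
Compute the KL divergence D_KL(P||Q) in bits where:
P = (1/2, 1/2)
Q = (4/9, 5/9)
0.0090 bits

KL divergence: D_KL(P||Q) = Σ p(x) log(p(x)/q(x))

Computing term by term:
  x=0: 1/2 × log_2[(1/2)/(4/9)] = 1/2 × 0.1699 = 0.0850
  x=1: 1/2 × log_2[(1/2)/(5/9)] = 1/2 × -0.1520 = -0.0760

D_KL(P||Q) = 0.0090 bits

Note: KL divergence is always non-negative and equals 0 iff P = Q.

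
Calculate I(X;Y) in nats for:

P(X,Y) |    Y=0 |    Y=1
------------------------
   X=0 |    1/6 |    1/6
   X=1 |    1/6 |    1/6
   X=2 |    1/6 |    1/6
0.0000 nats

Mutual information: I(X;Y) = H(X) + H(Y) - H(X,Y)

Marginals:
P(X) = (1/3, 1/3, 1/3), H(X) = 1.0986 nats
P(Y) = (1/2, 1/2), H(Y) = 0.6931 nats

Joint entropy: H(X,Y) = 1.7918 nats

I(X;Y) = 1.0986 + 0.6931 - 1.7918 = 0.0000 nats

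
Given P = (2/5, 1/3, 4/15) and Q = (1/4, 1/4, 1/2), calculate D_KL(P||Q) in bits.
0.1677 bits

KL divergence: D_KL(P||Q) = Σ p(x) log(p(x)/q(x))

Computing term by term:
  x=0: 2/5 × log_2[(2/5)/(1/4)] = 2/5 × 0.6781 = 0.2712
  x=1: 1/3 × log_2[(1/3)/(1/4)] = 1/3 × 0.4150 = 0.1383
  x=2: 4/15 × log_2[(4/15)/(1/2)] = 4/15 × -0.9069 = -0.2418

D_KL(P||Q) = 0.1677 bits

Note: KL divergence is always non-negative and equals 0 iff P = Q.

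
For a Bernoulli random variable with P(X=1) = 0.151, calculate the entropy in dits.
0.1843 dits

The binary entropy function is:
H(p) = -p log(p) - (1-p) log(1-p)

H(0.151) = -0.151 × log_10(0.151) - 0.849 × log_10(0.849)
H(0.151) = 0.1843 dits

Note: Binary entropy is maximized at p=0.5 (H=1 bit) and minimized at p=0 or p=1 (H=0).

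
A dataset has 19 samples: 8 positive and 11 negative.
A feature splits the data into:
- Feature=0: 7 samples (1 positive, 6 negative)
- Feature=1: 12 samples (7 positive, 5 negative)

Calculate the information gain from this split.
0.1451 bits

Information Gain = H(Y) - H(Y|Feature)

Before split:
P(positive) = 8/19 = 0.4211
H(Y) = 0.9819 bits

After split:
Feature=0: H = 0.5917 bits (weight = 7/19)
Feature=1: H = 0.9799 bits (weight = 12/19)
H(Y|Feature) = (7/19)×0.5917 + (12/19)×0.9799 = 0.8368 bits

Information Gain = 0.9819 - 0.8368 = 0.1451 bits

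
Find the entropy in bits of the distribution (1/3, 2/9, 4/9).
1.5305 bits

Shannon entropy is H(X) = -Σ p(x) log p(x).

For P = (1/3, 2/9, 4/9):
H = -1/3 × log_2(1/3) -2/9 × log_2(2/9) -4/9 × log_2(4/9)
H = 1.5305 bits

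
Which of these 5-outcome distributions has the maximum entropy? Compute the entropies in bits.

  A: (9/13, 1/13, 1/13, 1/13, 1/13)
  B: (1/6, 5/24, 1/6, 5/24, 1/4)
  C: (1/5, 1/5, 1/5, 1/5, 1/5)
C

For a discrete distribution over n outcomes, entropy is maximized by the uniform distribution.

Computing entropies:
H(A) = 1.5059 bits
H(B) = 2.3046 bits
H(C) = 2.3219 bits

The uniform distribution (where all probabilities equal 1/5) achieves the maximum entropy of log_2(5) = 2.3219 bits.

Distribution C has the highest entropy.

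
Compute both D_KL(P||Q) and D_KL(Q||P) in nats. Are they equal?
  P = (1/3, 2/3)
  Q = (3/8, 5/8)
D_KL(P||Q) = 0.0038, D_KL(Q||P) = 0.0038

KL divergence is not symmetric: D_KL(P||Q) ≠ D_KL(Q||P) in general.

D_KL(P||Q) = 0.0038 nats
D_KL(Q||P) = 0.0038 nats

In this case they happen to be equal (to 4 decimal places).

This asymmetry is why KL divergence is not a true distance metric.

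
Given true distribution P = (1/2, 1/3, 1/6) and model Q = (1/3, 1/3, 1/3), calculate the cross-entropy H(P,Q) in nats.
1.0986 nats

Cross-entropy: H(P,Q) = -Σ p(x) log q(x)

Alternatively: H(P,Q) = H(P) + D_KL(P||Q)
H(P) = 1.0114 nats
D_KL(P||Q) = 0.0872 nats

H(P,Q) = 1.0114 + 0.0872 = 1.0986 nats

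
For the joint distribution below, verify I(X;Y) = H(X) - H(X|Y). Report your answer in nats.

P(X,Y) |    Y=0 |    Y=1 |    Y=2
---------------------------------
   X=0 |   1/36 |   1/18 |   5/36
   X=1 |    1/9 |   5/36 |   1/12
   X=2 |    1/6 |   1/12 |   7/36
I(X;Y) = 0.0599 nats

Mutual information has multiple equivalent forms:
- I(X;Y) = H(X) - H(X|Y)
- I(X;Y) = H(Y) - H(Y|X)
- I(X;Y) = H(X) + H(Y) - H(X,Y)

Computing all quantities:
H(X) = 1.0609, H(Y) = 1.0829, H(X,Y) = 2.0838
H(X|Y) = 1.0009, H(Y|X) = 1.0230

Verification:
H(X) - H(X|Y) = 1.0609 - 1.0009 = 0.0599
H(Y) - H(Y|X) = 1.0829 - 1.0230 = 0.0599
H(X) + H(Y) - H(X,Y) = 1.0609 + 1.0829 - 2.0838 = 0.0599

All forms give I(X;Y) = 0.0599 nats. ✓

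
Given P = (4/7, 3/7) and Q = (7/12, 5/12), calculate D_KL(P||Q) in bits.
0.0004 bits

KL divergence: D_KL(P||Q) = Σ p(x) log(p(x)/q(x))

Computing term by term:
  x=0: 4/7 × log_2[(4/7)/(7/12)] = 4/7 × -0.0297 = -0.0170
  x=1: 3/7 × log_2[(3/7)/(5/12)] = 3/7 × 0.0406 = 0.0174

D_KL(P||Q) = 0.0004 bits

Note: KL divergence is always non-negative and equals 0 iff P = Q.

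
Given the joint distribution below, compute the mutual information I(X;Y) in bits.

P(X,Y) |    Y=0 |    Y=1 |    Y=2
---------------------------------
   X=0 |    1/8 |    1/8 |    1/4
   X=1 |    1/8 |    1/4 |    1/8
0.0613 bits

Mutual information: I(X;Y) = H(X) + H(Y) - H(X,Y)

Marginals:
P(X) = (1/2, 1/2), H(X) = 1.0000 bits
P(Y) = (1/4, 3/8, 3/8), H(Y) = 1.5613 bits

Joint entropy: H(X,Y) = 2.5000 bits

I(X;Y) = 1.0000 + 1.5613 - 2.5000 = 0.0613 bits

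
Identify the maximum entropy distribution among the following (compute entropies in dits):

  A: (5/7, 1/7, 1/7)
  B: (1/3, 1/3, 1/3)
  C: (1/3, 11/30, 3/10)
B

For a discrete distribution over n outcomes, entropy is maximized by the uniform distribution.

Computing entropies:
H(A) = 0.3458 dits
H(B) = 0.4771 dits
H(C) = 0.4757 dits

The uniform distribution (where all probabilities equal 1/3) achieves the maximum entropy of log_10(3) = 0.4771 dits.

Distribution B has the highest entropy.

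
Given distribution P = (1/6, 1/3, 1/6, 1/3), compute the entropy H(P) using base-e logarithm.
1.3297 nats

Shannon entropy is H(X) = -Σ p(x) log p(x).

For P = (1/6, 1/3, 1/6, 1/3):
H = -1/6 × log_e(1/6) -1/3 × log_e(1/3) -1/6 × log_e(1/6) -1/3 × log_e(1/3)
H = 1.3297 nats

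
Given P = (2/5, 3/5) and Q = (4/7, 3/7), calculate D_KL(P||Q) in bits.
0.0854 bits

KL divergence: D_KL(P||Q) = Σ p(x) log(p(x)/q(x))

Computing term by term:
  x=0: 2/5 × log_2[(2/5)/(4/7)] = 2/5 × -0.5146 = -0.2058
  x=1: 3/5 × log_2[(3/5)/(3/7)] = 3/5 × 0.4854 = 0.2913

D_KL(P||Q) = 0.0854 bits

Note: KL divergence is always non-negative and equals 0 iff P = Q.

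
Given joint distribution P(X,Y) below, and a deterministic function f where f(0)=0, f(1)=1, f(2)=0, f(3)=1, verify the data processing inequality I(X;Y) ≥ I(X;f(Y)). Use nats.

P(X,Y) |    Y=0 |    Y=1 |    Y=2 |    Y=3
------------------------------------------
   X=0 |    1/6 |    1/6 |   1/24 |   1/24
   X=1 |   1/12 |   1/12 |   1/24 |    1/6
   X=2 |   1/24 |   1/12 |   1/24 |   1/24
I(X;Y) = 0.0798, I(X;f(Y)) = 0.0115, inequality holds: 0.0798 ≥ 0.0115

Data Processing Inequality: For any Markov chain X → Y → Z, we have I(X;Y) ≥ I(X;Z).

Here Z = f(Y) is a deterministic function of Y, forming X → Y → Z.

Original I(X;Y) = 0.0798 nats

After applying f:
P(X,Z) where Z=f(Y):
- P(X,Z=0) = P(X,Y=0) + P(X,Y=2)
- P(X,Z=1) = P(X,Y=1) + P(X,Y=3)

I(X;Z) = I(X;f(Y)) = 0.0115 nats

Verification: 0.0798 ≥ 0.0115 ✓

Information cannot be created by processing; the function f can only lose information about X.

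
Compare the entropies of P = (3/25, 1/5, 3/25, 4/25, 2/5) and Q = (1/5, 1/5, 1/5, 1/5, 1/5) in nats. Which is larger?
Q

Computing entropies in nats:
H(P) = 1.4905
H(Q) = 1.6094

Distribution Q has higher entropy.

Intuition: The distribution closer to uniform (more spread out) has higher entropy.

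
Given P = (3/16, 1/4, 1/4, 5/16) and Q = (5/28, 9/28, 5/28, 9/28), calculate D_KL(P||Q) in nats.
0.0216 nats

KL divergence: D_KL(P||Q) = Σ p(x) log(p(x)/q(x))

Computing term by term:
  x=0: 3/16 × log_e[(3/16)/(5/28)] = 3/16 × 0.0488 = 0.0091
  x=1: 1/4 × log_e[(1/4)/(9/28)] = 1/4 × -0.2513 = -0.0628
  x=2: 1/4 × log_e[(1/4)/(5/28)] = 1/4 × 0.3365 = 0.0841
  x=3: 5/16 × log_e[(5/16)/(9/28)] = 5/16 × -0.0282 = -0.0088

D_KL(P||Q) = 0.0216 nats

Note: KL divergence is always non-negative and equals 0 iff P = Q.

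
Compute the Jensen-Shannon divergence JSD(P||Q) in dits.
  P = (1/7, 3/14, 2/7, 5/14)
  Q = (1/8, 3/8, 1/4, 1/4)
0.0073 dits

Jensen-Shannon divergence is:
JSD(P||Q) = 0.5 × D_KL(P||M) + 0.5 × D_KL(Q||M)
where M = 0.5 × (P + Q) is the mixture distribution.

M = 0.5 × (1/7, 3/14, 2/7, 5/14) + 0.5 × (1/8, 3/8, 1/4, 1/4) = (0.133929, 0.294643, 0.267857, 0.303571)

D_KL(P||M) = 0.0076 dits
D_KL(Q||M) = 0.0070 dits

JSD(P||Q) = 0.5 × 0.0076 + 0.5 × 0.0070 = 0.0073 dits

Unlike KL divergence, JSD is symmetric and bounded: 0 ≤ JSD ≤ log(2).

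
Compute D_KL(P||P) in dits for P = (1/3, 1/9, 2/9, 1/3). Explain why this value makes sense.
0.0000 dits

KL divergence satisfies the Gibbs inequality: D_KL(P||Q) ≥ 0 for all distributions P, Q.

D_KL(P||Q) = Σ p(x) log(p(x)/q(x))
Each term is p(x) × log_10(p(x)/p(x)) = p(x) × log_10(1) = 0, so the sum is 0.
D_KL(P||Q) = 0.0000 dits

When P = Q, the KL divergence is exactly 0, as there is no 'divergence' between identical distributions.

This non-negativity is a fundamental property: relative entropy cannot be negative because it measures how different Q is from P.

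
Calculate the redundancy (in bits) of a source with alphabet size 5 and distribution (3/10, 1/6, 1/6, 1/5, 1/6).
0.0440 bits

Redundancy measures how far a source is from maximum entropy:
R = H_max - H(X)

Maximum entropy for 5 symbols: H_max = log_2(5) = 2.3219 bits
Actual entropy: H(X) = 2.2780 bits
Redundancy: R = 2.3219 - 2.2780 = 0.0440 bits

This redundancy represents potential for compression: the source could be compressed by 0.0440 bits per symbol.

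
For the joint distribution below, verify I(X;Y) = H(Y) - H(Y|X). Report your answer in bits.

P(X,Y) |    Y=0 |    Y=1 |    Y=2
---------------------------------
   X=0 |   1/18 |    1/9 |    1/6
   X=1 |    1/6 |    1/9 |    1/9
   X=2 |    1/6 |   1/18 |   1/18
I(X;Y) = 0.0990 bits

Mutual information has multiple equivalent forms:
- I(X;Y) = H(X) - H(X|Y)
- I(X;Y) = H(Y) - H(Y|X)
- I(X;Y) = H(X) + H(Y) - H(X,Y)

Computing all quantities:
H(X) = 1.5715, H(Y) = 1.5715, H(X,Y) = 3.0441
H(X|Y) = 1.4726, H(Y|X) = 1.4726

Verification:
H(X) - H(X|Y) = 1.5715 - 1.4726 = 0.0990
H(Y) - H(Y|X) = 1.5715 - 1.4726 = 0.0990
H(X) + H(Y) - H(X,Y) = 1.5715 + 1.5715 - 3.0441 = 0.0990

All forms give I(X;Y) = 0.0990 bits. ✓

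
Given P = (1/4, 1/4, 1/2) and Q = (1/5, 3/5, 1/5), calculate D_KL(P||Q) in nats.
0.2951 nats

KL divergence: D_KL(P||Q) = Σ p(x) log(p(x)/q(x))

Computing term by term:
  x=0: 1/4 × log_e[(1/4)/(1/5)] = 1/4 × 0.2231 = 0.0558
  x=1: 1/4 × log_e[(1/4)/(3/5)] = 1/4 × -0.8755 = -0.2189
  x=2: 1/2 × log_e[(1/2)/(1/5)] = 1/2 × 0.9163 = 0.4581

D_KL(P||Q) = 0.2951 nats

Note: KL divergence is always non-negative and equals 0 iff P = Q.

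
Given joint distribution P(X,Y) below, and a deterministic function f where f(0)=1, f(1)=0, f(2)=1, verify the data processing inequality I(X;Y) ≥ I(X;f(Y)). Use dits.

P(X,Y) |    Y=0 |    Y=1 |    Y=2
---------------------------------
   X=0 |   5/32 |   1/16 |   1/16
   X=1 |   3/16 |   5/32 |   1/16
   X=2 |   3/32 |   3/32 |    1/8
I(X;Y) = 0.0175, I(X;f(Y)) = 0.0046, inequality holds: 0.0175 ≥ 0.0046

Data Processing Inequality: For any Markov chain X → Y → Z, we have I(X;Y) ≥ I(X;Z).

Here Z = f(Y) is a deterministic function of Y, forming X → Y → Z.

Original I(X;Y) = 0.0175 dits

After applying f:
P(X,Z) where Z=f(Y):
- P(X,Z=0) = P(X,Y=1)
- P(X,Z=1) = P(X,Y=0) + P(X,Y=2)

I(X;Z) = I(X;f(Y)) = 0.0046 dits

Verification: 0.0175 ≥ 0.0046 ✓

Information cannot be created by processing; the function f can only lose information about X.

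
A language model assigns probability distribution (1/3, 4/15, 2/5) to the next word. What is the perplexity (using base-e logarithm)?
2.9600

Perplexity is e^H (or exp(H) for natural log).

First, H = -Σ p log p = 1.0852 nats
Perplexity = e^1.0852 = 2.9600

Interpretation: The model's uncertainty is equivalent to choosing uniformly among 3.0 options.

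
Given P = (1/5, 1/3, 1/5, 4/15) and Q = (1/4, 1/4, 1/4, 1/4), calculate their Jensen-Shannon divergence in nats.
0.0059 nats

Jensen-Shannon divergence is:
JSD(P||Q) = 0.5 × D_KL(P||M) + 0.5 × D_KL(Q||M)
where M = 0.5 × (P + Q) is the mixture distribution.

M = 0.5 × (1/5, 1/3, 1/5, 4/15) + 0.5 × (1/4, 1/4, 1/4, 1/4) = (9/40, 7/24, 9/40, 0.258333)

D_KL(P||M) = 0.0059 nats
D_KL(Q||M) = 0.0059 nats

JSD(P||Q) = 0.5 × 0.0059 + 0.5 × 0.0059 = 0.0059 nats

Unlike KL divergence, JSD is symmetric and bounded: 0 ≤ JSD ≤ log(2).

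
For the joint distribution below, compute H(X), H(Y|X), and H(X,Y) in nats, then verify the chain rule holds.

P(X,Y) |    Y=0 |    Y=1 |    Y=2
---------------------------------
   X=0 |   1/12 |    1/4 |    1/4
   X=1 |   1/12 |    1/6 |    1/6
H(X,Y) = 1.7046, H(X) = 0.6792, H(Y|X) = 1.0254 (all in nats)

Chain rule: H(X,Y) = H(X) + H(Y|X)

Left side — joint entropy directly:
H(X,Y) = -Σ p(x,y) log p(x,y) = 1.7046 nats

Right side — compute H(Y|X) from the conditional distributions:
P(X) = (7/12, 5/12), so H(X) = 0.6792 nats
H(Y|X) = Σ_x P(X=x) · H(Y|X=x):
  P(Y|X=0) = (1/7, 3/7, 3/7), H(Y|X=0) = 1.0042, weight P(X=0) = 7/12
  P(Y|X=1) = (1/5, 2/5, 2/5), H(Y|X=1) = 1.0549, weight P(X=1) = 5/12
H(Y|X) = 1.0254 nats

H(X) + H(Y|X) = 0.6792 + 1.0254 = 1.7046 nats

Both sides equal 1.7046 nats. ✓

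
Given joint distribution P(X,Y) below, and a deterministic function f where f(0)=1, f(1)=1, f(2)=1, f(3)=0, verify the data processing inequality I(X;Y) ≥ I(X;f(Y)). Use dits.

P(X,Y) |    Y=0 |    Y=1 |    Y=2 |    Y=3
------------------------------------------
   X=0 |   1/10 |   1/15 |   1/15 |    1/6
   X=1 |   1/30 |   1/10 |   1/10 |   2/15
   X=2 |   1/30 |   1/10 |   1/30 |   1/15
I(X;Y) = 0.0194, I(X;f(Y)) = 0.0024, inequality holds: 0.0194 ≥ 0.0024

Data Processing Inequality: For any Markov chain X → Y → Z, we have I(X;Y) ≥ I(X;Z).

Here Z = f(Y) is a deterministic function of Y, forming X → Y → Z.

Original I(X;Y) = 0.0194 dits

After applying f:
P(X,Z) where Z=f(Y):
- P(X,Z=0) = P(X,Y=3)
- P(X,Z=1) = P(X,Y=0) + P(X,Y=1) + P(X,Y=2)

I(X;Z) = I(X;f(Y)) = 0.0024 dits

Verification: 0.0194 ≥ 0.0024 ✓

Information cannot be created by processing; the function f can only lose information about X.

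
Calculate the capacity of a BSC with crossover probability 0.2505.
0.1879 bits

For a binary symmetric channel (BSC) with error probability p:
Capacity C = 1 - H(p) bits per symbol

where H(p) = -p log₂(p) - (1-p) log₂(1-p) is the binary entropy function.

H(0.2505) = 0.8121 bits
C = 1 - 0.8121 = 0.1879 bits per symbol

This means we can reliably transmit up to 0.1879 bits of information per channel use.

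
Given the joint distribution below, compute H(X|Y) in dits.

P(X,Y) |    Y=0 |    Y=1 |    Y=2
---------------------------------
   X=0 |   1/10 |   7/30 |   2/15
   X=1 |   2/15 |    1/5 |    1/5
0.2965 dits

Using the chain rule: H(X|Y) = H(X,Y) - H(Y)

First, compute H(X,Y) = 0.7604 dits

Marginal P(Y) = (7/30, 13/30, 1/3)
H(Y) = 0.4639 dits

H(X|Y) = H(X,Y) - H(Y) = 0.7604 - 0.4639 = 0.2965 dits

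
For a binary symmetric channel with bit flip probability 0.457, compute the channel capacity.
0.0053 bits

For a binary symmetric channel (BSC) with error probability p:
Capacity C = 1 - H(p) bits per symbol

where H(p) = -p log₂(p) - (1-p) log₂(1-p) is the binary entropy function.

H(0.457) = 0.9947 bits
C = 1 - 0.9947 = 0.0053 bits per symbol

This means we can reliably transmit up to 0.0053 bits of information per channel use.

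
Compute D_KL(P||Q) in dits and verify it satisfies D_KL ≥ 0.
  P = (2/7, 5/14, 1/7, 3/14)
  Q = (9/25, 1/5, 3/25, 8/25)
0.0348 dits

KL divergence satisfies the Gibbs inequality: D_KL(P||Q) ≥ 0 for all distributions P, Q.

D_KL(P||Q) = Σ p(x) log(p(x)/q(x))
Term by term:
  x=0: 2/7 × log_10[(2/7)/(9/25)] = -0.0287
  x=1: 5/14 × log_10[(5/14)/(1/5)] = 0.0899
  x=2: 1/7 × log_10[(1/7)/(3/25)] = 0.0108
  x=3: 3/14 × log_10[(3/14)/(8/25)] = -0.0373
D_KL(P||Q) = 0.0348 dits

D_KL(P||Q) = 0.0348 ≥ 0 ✓

This non-negativity is a fundamental property: relative entropy cannot be negative because it measures how different Q is from P.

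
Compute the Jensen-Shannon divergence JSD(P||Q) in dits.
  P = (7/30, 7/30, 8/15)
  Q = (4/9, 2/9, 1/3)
0.0123 dits

Jensen-Shannon divergence is:
JSD(P||Q) = 0.5 × D_KL(P||M) + 0.5 × D_KL(Q||M)
where M = 0.5 × (P + Q) is the mixture distribution.

M = 0.5 × (7/30, 7/30, 8/15) + 0.5 × (4/9, 2/9, 1/3) = (0.338889, 0.227778, 13/30)

D_KL(P||M) = 0.0127 dits
D_KL(Q||M) = 0.0120 dits

JSD(P||Q) = 0.5 × 0.0127 + 0.5 × 0.0120 = 0.0123 dits

Unlike KL divergence, JSD is symmetric and bounded: 0 ≤ JSD ≤ log(2).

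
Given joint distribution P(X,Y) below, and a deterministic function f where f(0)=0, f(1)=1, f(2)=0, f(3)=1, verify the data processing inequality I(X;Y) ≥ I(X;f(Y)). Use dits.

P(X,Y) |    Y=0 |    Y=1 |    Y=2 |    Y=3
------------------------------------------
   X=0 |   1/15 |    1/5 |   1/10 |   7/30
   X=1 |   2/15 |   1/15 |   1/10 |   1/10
I(X;Y) = 0.0232, I(X;f(Y)) = 0.0203, inequality holds: 0.0232 ≥ 0.0203

Data Processing Inequality: For any Markov chain X → Y → Z, we have I(X;Y) ≥ I(X;Z).

Here Z = f(Y) is a deterministic function of Y, forming X → Y → Z.

Original I(X;Y) = 0.0232 dits

After applying f:
P(X,Z) where Z=f(Y):
- P(X,Z=0) = P(X,Y=0) + P(X,Y=2)
- P(X,Z=1) = P(X,Y=1) + P(X,Y=3)

I(X;Z) = I(X;f(Y)) = 0.0203 dits

Verification: 0.0232 ≥ 0.0203 ✓

Information cannot be created by processing; the function f can only lose information about X.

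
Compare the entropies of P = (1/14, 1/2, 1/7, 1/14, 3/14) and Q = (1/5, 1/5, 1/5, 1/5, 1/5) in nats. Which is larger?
Q

Computing entropies in nats:
H(P) = 1.3317
H(Q) = 1.6094

Distribution Q has higher entropy.

Intuition: The distribution closer to uniform (more spread out) has higher entropy.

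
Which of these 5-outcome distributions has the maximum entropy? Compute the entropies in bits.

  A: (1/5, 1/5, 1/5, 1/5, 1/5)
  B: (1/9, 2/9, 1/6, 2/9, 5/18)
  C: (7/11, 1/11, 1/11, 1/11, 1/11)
A

For a discrete distribution over n outcomes, entropy is maximized by the uniform distribution.

Computing entropies:
H(A) = 2.3219 bits
H(B) = 2.2608 bits
H(C) = 1.6729 bits

The uniform distribution (where all probabilities equal 1/5) achieves the maximum entropy of log_2(5) = 2.3219 bits.

Distribution A has the highest entropy.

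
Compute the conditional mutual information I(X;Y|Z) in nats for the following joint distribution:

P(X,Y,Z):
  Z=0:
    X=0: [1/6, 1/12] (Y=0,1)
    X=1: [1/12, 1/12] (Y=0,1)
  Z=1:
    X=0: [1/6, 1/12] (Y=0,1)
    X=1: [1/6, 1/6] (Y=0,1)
0.0140 nats

Conditional mutual information: I(X;Y|Z) = H(X|Z) + H(Y|Z) - H(X,Y|Z)

H(Z) = 0.6792
H(X,Z) = 1.3580 → H(X|Z) = 0.6788
H(Y,Z) = 1.3580 → H(Y|Z) = 0.6788
H(X,Y,Z) = 2.0228 → H(X,Y|Z) = 1.3436

I(X;Y|Z) = 0.6788 + 0.6788 - 1.3436 = 0.0140 nats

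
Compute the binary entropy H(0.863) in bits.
0.5763 bits

The binary entropy function is:
H(p) = -p log(p) - (1-p) log(1-p)

H(0.863) = -0.863 × log_2(0.863) - 0.137 × log_2(0.137)
H(0.863) = 0.5763 bits

Note: Binary entropy is maximized at p=0.5 (H=1 bit) and minimized at p=0 or p=1 (H=0).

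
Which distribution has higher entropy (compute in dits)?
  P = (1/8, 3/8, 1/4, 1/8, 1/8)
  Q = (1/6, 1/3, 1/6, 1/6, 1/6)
Q

Computing entropies in dits:
H(P) = 0.6489
H(Q) = 0.6778

Distribution Q has higher entropy.

Intuition: The distribution closer to uniform (more spread out) has higher entropy.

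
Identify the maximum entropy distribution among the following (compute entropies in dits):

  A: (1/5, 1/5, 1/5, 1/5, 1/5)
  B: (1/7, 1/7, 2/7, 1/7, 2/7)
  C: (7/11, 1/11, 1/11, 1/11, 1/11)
A

For a discrete distribution over n outcomes, entropy is maximized by the uniform distribution.

Computing entropies:
H(A) = 0.6990 dits
H(B) = 0.6731 dits
H(C) = 0.5036 dits

The uniform distribution (where all probabilities equal 1/5) achieves the maximum entropy of log_10(5) = 0.6990 dits.

Distribution A has the highest entropy.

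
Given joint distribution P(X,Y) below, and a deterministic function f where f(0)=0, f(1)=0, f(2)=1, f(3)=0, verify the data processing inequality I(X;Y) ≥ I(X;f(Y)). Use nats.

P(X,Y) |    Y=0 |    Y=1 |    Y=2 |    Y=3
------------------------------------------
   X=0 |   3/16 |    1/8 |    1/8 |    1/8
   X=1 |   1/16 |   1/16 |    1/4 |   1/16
I(X;Y) = 0.0673, I(X;f(Y)) = 0.0648, inequality holds: 0.0673 ≥ 0.0648

Data Processing Inequality: For any Markov chain X → Y → Z, we have I(X;Y) ≥ I(X;Z).

Here Z = f(Y) is a deterministic function of Y, forming X → Y → Z.

Original I(X;Y) = 0.0673 nats

After applying f:
P(X,Z) where Z=f(Y):
- P(X,Z=0) = P(X,Y=0) + P(X,Y=1) + P(X,Y=3)
- P(X,Z=1) = P(X,Y=2)

I(X;Z) = I(X;f(Y)) = 0.0648 nats

Verification: 0.0673 ≥ 0.0648 ✓

Information cannot be created by processing; the function f can only lose information about X.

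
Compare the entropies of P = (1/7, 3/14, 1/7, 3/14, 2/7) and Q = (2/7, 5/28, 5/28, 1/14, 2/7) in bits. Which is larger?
P

Computing entropies in bits:
H(P) = 2.2709
H(Q) = 2.1924

Distribution P has higher entropy.

Intuition: The distribution closer to uniform (more spread out) has higher entropy.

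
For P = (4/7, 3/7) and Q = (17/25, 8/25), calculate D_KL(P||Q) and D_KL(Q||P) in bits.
D_KL(P||Q) = 0.0372, D_KL(Q||P) = 0.0358

KL divergence is not symmetric: D_KL(P||Q) ≠ D_KL(Q||P) in general.

D_KL(P||Q) = 0.0372 bits
D_KL(Q||P) = 0.0358 bits

No, they are not equal!

This asymmetry is why KL divergence is not a true distance metric.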